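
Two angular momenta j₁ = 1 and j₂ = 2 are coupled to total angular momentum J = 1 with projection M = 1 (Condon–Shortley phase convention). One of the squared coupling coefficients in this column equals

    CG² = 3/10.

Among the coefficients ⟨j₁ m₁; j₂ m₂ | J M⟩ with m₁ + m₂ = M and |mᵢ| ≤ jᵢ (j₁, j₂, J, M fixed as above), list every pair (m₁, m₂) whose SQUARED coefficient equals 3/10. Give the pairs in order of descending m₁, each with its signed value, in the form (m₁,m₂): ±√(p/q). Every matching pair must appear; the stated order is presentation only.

(0,1): −√(3/10)

Admissible pairs with m₁+m₂ = M = 1: (-1,2), (0,1), (1,0)
  (m₁,m₂)=(1,0): CG² = 1/10, CG = +√(1/10)
  (m₁,m₂)=(0,1): CG² = 3/10, CG = −√(3/10)   ← matches the target
  (m₁,m₂)=(-1,2): CG² = 3/5, CG = +√(3/5)
Pairs with CG² = 3/10: (0,1): −√(3/10)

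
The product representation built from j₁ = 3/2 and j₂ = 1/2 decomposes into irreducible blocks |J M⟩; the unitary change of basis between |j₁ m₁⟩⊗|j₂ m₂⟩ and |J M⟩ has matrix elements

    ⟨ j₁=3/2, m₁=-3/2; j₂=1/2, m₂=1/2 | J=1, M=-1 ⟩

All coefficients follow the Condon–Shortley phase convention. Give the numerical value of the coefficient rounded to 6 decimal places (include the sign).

j₁+j₂−J=1  J+j₁−j₂=2  J−j₁+j₂=0  j₁+j₂+J+1=4
(j₁±m₁, j₂±m₂, J±M) = (0,3,1,0,0,2)
P² = 3
sum k=1..1:
  [1] −1/2 = -1/2
S = -1/2
C² = P²·S² = 3/4 ; C = -0.866025

-0.866025  (= −√(3/4))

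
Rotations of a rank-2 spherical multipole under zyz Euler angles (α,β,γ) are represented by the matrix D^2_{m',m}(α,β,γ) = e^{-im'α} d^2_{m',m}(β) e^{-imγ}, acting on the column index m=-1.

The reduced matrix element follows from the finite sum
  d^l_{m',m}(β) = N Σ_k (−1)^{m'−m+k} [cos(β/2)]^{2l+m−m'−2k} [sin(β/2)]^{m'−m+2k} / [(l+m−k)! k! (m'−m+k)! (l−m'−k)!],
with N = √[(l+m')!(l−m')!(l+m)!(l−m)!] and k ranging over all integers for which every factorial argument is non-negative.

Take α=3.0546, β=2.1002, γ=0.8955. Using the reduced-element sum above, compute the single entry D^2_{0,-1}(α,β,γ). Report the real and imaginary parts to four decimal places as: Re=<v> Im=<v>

Re=0.3337 Im=0.4167

D^2_{0,-1}(3.0546,2.1002,0.8955) = e^{-i·0·3.0546}·d^2_{0,-1}(2.1002)·e^{-i·-1·0.8955}. Compute d first:
c=cos(2.100200/2)=0.497484, s=sin(2.100200/2)=0.867473; N=√[2·2·1·6]=4.898979
k: max(0,(-1)−(0))=0 … min(2+(-1),2−(0))=1
  k=0: (−1)^1·4.8990/(2)·0.4975^3·0.8675^1 = -0.261619
  k=1: (−1)^2·4.8990/(2)·0.4975^1·0.8675^3 = +0.795468
d^2_{0,-1}(2.1002) = -0.261619 +0.795468 = +0.533849
Phases: e^{-i·(0)·3.0546}=+1.000000+0.000000i, e^{-i·(-1)·0.8955}=+0.625129+0.780522i ⇒ D=+0.333724+0.416681i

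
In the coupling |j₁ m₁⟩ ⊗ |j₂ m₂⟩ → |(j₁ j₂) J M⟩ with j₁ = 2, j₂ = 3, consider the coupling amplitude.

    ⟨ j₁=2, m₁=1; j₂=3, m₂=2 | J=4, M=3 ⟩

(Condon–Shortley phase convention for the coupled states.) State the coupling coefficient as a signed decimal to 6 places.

√[9·1!3!5!/10! · 3!1!5!1!7!1!] = √(6480)
  +(−1)^0/∏(0,1,1,5,2,0)! = 1/240  (running 1/240)
  +(−1)^1/∏(1,0,0,4,3,1)! = -1/144  (running -1/360)
⟨..|..⟩ = √(6480)·(-1/360) = -0.223607

−√(1/20) ≈ -0.223607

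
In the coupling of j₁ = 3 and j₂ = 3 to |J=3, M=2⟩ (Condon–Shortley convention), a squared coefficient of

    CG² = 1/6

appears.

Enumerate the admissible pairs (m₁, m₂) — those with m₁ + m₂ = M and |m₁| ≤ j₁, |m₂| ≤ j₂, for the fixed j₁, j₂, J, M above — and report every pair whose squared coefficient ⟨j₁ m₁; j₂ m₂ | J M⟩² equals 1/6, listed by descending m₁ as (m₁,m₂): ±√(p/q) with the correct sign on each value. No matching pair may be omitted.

(2,0): −√(1/6); (0,2): +√(1/6)

Admissible pairs with m₁+m₂ = M = 2: (-1,3), (0,2), (1,1), (2,0), (3,-1)
  (m₁,m₂)=(3,-1): CG² = 1/3, CG = +√(1/3)
  (m₁,m₂)=(2,0): CG² = 1/6, CG = −√(1/6)   ← matches the target
  (m₁,m₂)=(1,1): CG² = 0/1, CG = 0
  (m₁,m₂)=(0,2): CG² = 1/6, CG = +√(1/6)   ← matches the target
  (m₁,m₂)=(-1,3): CG² = 1/3, CG = −√(1/3)
Pairs with CG² = 1/6: (2,0): −√(1/6); (0,2): +√(1/6)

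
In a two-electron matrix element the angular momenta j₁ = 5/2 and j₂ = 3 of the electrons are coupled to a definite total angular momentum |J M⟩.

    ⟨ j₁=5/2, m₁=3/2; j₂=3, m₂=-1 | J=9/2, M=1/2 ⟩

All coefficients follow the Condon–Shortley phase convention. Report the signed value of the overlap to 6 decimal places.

+√(35/99) = +0.594588

j₁+j₂−J=1  J+j₁−j₂=4  J−j₁+j₂=5  j₁+j₂+J+1=11
(j₁±m₁, j₂±m₂, J±M) = (4,1,2,4,5,4)
P² = 184320/77
sum k=0..1:
  [0] +1/72 = 1/72
  [1] −1/576 = -1/576
S = 7/576
C² = P²·S² = 35/99 ; C = +0.594588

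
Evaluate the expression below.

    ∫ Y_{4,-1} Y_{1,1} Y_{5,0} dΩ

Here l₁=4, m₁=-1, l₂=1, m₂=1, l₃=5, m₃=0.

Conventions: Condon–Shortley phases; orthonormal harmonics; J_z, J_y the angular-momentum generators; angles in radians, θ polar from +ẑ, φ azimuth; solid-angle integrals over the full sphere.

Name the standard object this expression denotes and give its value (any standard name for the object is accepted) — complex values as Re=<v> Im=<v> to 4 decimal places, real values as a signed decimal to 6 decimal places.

Gaunt coefficient, +0.155288

This is a Gaunt coefficient — the integral of a triple product of spherical harmonics over the sphere.
m-sum 0 ✓  L=10 even ✓  3≤5≤5 ✓
Π(2lᵢ+1) = 9×3×11 = 297
triangle coeff Δ(4,1,5) = 1/495
Σ_t [0,0]: t=0:+1/576 = 1/576
(3j)²=5/99 [(4 1 5; 0 0 0)], sign=-1
Σ_t [0,0]: t=0:+1/1440 = 1/1440
(3j)²=2/99 [(4 1 5; -1 1 0)], sign=-1
⇒ 4πI² = 10/33
I = (+1)√(10/33/(4π)) = 0.15528807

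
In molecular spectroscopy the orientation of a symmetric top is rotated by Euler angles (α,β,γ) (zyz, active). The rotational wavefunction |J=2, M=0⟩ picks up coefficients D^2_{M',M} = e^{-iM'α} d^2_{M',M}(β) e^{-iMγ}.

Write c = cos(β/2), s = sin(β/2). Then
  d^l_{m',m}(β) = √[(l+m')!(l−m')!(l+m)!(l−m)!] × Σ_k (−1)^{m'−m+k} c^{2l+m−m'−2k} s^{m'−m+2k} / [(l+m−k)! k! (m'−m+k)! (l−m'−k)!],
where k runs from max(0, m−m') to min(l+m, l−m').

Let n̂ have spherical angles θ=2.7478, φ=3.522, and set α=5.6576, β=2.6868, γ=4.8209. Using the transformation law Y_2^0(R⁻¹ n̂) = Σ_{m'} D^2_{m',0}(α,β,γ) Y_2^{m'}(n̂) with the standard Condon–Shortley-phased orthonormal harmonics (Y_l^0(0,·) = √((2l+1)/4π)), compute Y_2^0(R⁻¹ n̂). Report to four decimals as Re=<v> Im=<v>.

Need the full column D^2_{m',0} for m'=−2..2 at α=5.6576, β=2.6868, γ=4.8209.
cos(β/2)=0.225442, sin(β/2)=0.974257
d^2_{-2,0}: single k=2 term ⇒ +0.118165;  D = +0.037129-0.112181i
d^2_{-1,0}: k∈[1..2] ⇒ +0.027343 -0.510658 = -0.483314;  D = -0.391785+0.283015i
d^2_{0,0}: k∈[0..2] ⇒ +0.002583 -0.192963 +0.900935 = +0.710555;  D = +0.710555+0.000000i
d^2_{1,0}: k∈[0..1] ⇒ -0.027343 +0.510658 = +0.483314;  D = +0.391785+0.283015i
d^2_{2,0}: single k=0 term ⇒ +0.118165;  D = +0.037129+0.112181i
Y_2^{m'}(θ=2.7478,φ=3.522) and Σ D·Y over m':
  (+0.0371-0.1122i)·(+0.0412-0.0392i)  (-0.3918+0.2830i)·(+0.2542-0.1016i)  (+0.7106+0.0000i)·(+0.4915+0.0000i)  (+0.3918+0.2830i)·(-0.2542-0.1016i)  (+0.0371+0.1122i)·(+0.0412+0.0392i)
Y_2^0(R⁻¹ n̂) = +0.201863-0.000000i

Re=0.2019 Im=0.0000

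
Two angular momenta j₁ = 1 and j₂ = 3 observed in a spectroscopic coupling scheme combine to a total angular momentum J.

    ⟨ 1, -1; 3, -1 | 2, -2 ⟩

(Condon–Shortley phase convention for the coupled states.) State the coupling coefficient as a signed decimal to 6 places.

+0.218218  (= +√(1/21))

√[5·2!0!4!/7! · 0!2!2!4!0!4!] = √(768/7)
  +(−1)^2/∏(2,0,0,0,0,4)! = 1/48  (running 1/48)
⟨..|..⟩ = √(768/7)·(1/48) = +0.218218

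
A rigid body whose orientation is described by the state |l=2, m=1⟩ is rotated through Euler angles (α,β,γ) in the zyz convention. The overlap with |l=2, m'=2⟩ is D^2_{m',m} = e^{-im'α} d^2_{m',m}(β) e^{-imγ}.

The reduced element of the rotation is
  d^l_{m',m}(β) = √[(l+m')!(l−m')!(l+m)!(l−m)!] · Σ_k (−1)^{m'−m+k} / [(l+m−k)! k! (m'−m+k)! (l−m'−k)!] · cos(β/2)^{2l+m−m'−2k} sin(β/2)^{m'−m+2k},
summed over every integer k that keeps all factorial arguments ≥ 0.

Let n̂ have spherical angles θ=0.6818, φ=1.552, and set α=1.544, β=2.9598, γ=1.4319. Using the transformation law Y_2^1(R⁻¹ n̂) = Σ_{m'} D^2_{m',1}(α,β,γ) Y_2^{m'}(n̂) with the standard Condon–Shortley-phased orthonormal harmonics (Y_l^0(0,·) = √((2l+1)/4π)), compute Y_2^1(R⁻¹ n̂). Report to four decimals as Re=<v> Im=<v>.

Need the full column D^2_{m',1} for m'=−2..2 at α=1.5440, β=2.9598, γ=1.4319.
cos(β/2)=0.090771, sin(β/2)=0.995872
d^2_{-2,1}: single k=3 term ⇒ +0.179303;  D = -0.015277+0.178651i
d^2_{-1,1}: k∈[2..3] ⇒ +0.024515 -0.983589 = -0.959074;  D = -0.953055-0.107287i
d^2_{0,1}: k∈[1..2] ⇒ +0.001824 -0.219601 = -0.217776;  D = -0.030151+0.215679i
d^2_{1,1}: k∈[0..1] ⇒ +0.000068 -0.024515 = -0.024447;  D = +0.024112+0.004032i
d^2_{2,1}: single k=0 term ⇒ -0.001490;  D = +0.000285-0.001462i
Y_2^{m'}(θ=0.6818,φ=1.552) and Σ D·Y over m':
  (-0.0153+0.1787i)·(-0.1533-0.0058i)  (-0.9531-0.1073i)·(+0.0071-0.3779i)  (-0.0302+0.2157i)·(+0.2550+0.0000i)  (+0.0241+0.0040i)·(-0.0071-0.3779i)  (+0.0003-0.0015i)·(-0.1533+0.0058i)
Y_2^1(R⁻¹ n̂) = -0.050320+0.378228i

Re=-0.0503 Im=0.3782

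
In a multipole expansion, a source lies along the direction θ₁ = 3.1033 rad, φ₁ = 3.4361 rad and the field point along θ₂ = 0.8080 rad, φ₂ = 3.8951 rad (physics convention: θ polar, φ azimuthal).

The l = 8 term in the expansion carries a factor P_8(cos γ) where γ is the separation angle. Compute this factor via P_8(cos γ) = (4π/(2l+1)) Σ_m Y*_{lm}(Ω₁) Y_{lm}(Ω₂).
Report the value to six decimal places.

0.315319

Expand P_8 via completeness: Σ_{m} conj(Y_{8,m}) at Ω₁ times Y_{8,m} at Ω₂ —
  m=-8: (-0.00000 + 0.00000j) × (0.03720 + 0.00970j) = -0.00000 + 0.00000j  (running Σ = -0.00000 + 0.00000j)
  m=-7: (-0.00000 + 0.00000j) × (-0.07834 - 0.12436j) = 0.00000 - 0.00000j  (running Σ = 0.00000 - 0.00000j)
  m=-6: (-0.00000 + 0.00000j) × (-0.06295 + 0.32495j) = -0.00000 - 0.00000j  (running Σ = -0.00000 - 0.00000j)
  m=-5: (0.00000 + 0.00000j) × (0.37406 - 0.27041j) = 0.00000 + 0.00000j  (running Σ = 0.00000 + 0.00000j)
  m=-4: (0.00001 + 0.00003j) × (-0.31175 - 0.03999j) = -0.00000 - 0.00001j  (running Σ = -0.00000 - 0.00001j)
  m=-3: (0.00049 + 0.00060j) × (-0.07600 - 0.09213j) = 0.00002 - 0.00009j  (running Σ = 0.00002 - 0.00010j)
  m=-2: (0.01248 + 0.00834j) × (-0.02447 + 0.38321j) = -0.00350 + 0.00458j  (running Σ = -0.00348 + 0.00448j)
  m=-1: (0.17847 + 0.05414j) × (0.04339 - 0.04071j) = 0.00995 - 0.00492j  (running Σ = 0.00646 - 0.00044j)
  m=0: (1.13261 + 0.00000j) × (0.36521 + 0.00000j) = 0.41364 + 0.00000j  (running Σ = 0.42011 - 0.00044j)
  m=1: (-0.17847 + 0.05414j) × (-0.04339 - 0.04071j) = 0.00995 + 0.00492j  (running Σ = 0.43005 + 0.00448j)
  m=2: (0.01248 - 0.00834j) × (-0.02447 - 0.38321j) = -0.00350 - 0.00458j  (running Σ = 0.42655 - 0.00010j)
  m=3: (-0.00049 + 0.00060j) × (0.07600 - 0.09213j) = 0.00002 + 0.00009j  (running Σ = 0.42657 - 0.00001j)
  m=4: (0.00001 - 0.00003j) × (-0.31175 + 0.03999j) = -0.00000 + 0.00001j  (running Σ = 0.42657 + 0.00000j)
  m=5: (-0.00000 + 0.00000j) × (-0.37406 - 0.27041j) = 0.00000 - 0.00000j  (running Σ = 0.42657 - 0.00000j)
  m=6: (-0.00000 - 0.00000j) × (-0.06295 - 0.32495j) = -0.00000 + 0.00000j  (running Σ = 0.42657 - 0.00000j)
  m=7: (0.00000 + 0.00000j) × (0.07834 - 0.12436j) = 0.00000 + 0.00000j  (running Σ = 0.42657 + 0.00000j)
  m=8: (-0.00000 - 0.00000j) × (0.03720 - 0.00970j) = -0.00000 - 0.00000j  (running Σ = 0.42657 + 0.00000j)
Accumulated sum 0.42657 + 0.00000j; after 4π/(2l+1) scaling, 0.31532 + 0.00000j ⇒ P_8 = 0.315319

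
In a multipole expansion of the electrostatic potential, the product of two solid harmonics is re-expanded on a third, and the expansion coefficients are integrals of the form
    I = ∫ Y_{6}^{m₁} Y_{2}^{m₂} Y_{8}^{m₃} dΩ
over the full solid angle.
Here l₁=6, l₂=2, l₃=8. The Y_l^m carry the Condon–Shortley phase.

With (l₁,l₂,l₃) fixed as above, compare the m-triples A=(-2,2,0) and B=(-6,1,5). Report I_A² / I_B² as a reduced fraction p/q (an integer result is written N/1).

70/13

l's match ⇒ only the (l;m) 3-j factors differ between A and B.
A: triangle coeff Δ(6,2,8) = 1/30940; Σ_t [0,0]: t=0:+1/23224320 = 1/23224320; (3j)²=1/442 [(6 2 8; -2 2 0)], sign=+1
B: triangle coeff Δ(6,2,8) = 1/30940; Σ_t [0,0]: t=0:+1/2874009600 = 1/2874009600; (3j)²=1/2380 [(6 2 8; -6 1 5)], sign=-1
I_A²/I_B² = (1/442)/(1/2380) = 70/13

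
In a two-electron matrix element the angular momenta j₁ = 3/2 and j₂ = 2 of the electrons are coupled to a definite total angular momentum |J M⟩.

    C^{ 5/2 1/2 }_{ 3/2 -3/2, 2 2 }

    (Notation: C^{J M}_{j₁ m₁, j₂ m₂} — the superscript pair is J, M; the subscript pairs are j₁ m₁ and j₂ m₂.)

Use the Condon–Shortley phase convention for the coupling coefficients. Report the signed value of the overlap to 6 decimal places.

−√(6/35) ≈ -0.414039

triangle: 1!×2!×3!/7! = 12/5040
(j±m)!: 0!×3!×4!×0!×3!×2! = 1728
prefactor² = (2J+1)×Δ×N² = 864/35
  k=1: −1/(1!×0!×2!×3!×0!×0!) = -1/12
Σ = -1/12  ⇒  CG² = 864/35×(-1/12)² = 6/35
CG = −√(6/35) = -0.414039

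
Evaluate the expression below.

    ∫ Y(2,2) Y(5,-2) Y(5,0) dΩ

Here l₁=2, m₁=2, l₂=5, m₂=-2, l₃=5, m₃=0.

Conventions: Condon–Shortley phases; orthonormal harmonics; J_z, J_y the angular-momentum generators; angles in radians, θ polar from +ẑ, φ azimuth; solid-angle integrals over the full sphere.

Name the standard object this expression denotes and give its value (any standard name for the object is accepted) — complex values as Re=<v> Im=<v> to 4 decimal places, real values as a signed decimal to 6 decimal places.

This is a Gaunt coefficient — the integral of a triple product of spherical harmonics over the sphere.
m-sum 0 ✓  L=12 even ✓  3≤5≤7 ✓
Π(2lᵢ+1) = 5×11×11 = 605
triangle coeff Δ(2,5,5) = 1/38610
Σ_t [0,2]: t=0:+1/2880 t=1:−1/576 t=2:+1/2880 = -1/960
(3j)²=10/429 [(2 5 5; 0 0 0)], sign=+1
Σ_t [0,0]: t=0:+1/2880 = 1/2880
(3j)²=14/429 [(2 5 5; 2 -2 0)], sign=-1
⇒ 4πI² = 700/1521
I = (-1)√(700/1521/(4π)) = -0.19137248

Gaunt coefficient, -0.191372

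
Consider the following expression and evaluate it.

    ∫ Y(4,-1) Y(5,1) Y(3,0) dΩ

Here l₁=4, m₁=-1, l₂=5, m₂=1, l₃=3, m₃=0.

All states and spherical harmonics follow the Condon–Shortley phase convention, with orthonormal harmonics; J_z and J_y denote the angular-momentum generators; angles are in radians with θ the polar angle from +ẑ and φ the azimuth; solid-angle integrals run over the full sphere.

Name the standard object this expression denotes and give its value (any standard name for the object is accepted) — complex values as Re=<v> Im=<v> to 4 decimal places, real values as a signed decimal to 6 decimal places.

Gaunt coefficient, -0.115089

This is a Gaunt coefficient — the integral of a triple product of spherical harmonics over the sphere.
Checks pass: Σm=0; 12 even; l₃=3∈[1,9].
(2·4+1)(2·5+1)(2·3+1) = 693
Δ: 6! 2! 4! / 13! → 1/180180
sum: t=2:+1/576 t=3:−1/144 t=4:+1/576 = -1/288
3j²(4 5 3; 0 0 0) = Δ·Π!·Σ² = 20/1001  (sign +1)
sum: t=3:−1/432 t=4:+1/192 t=5:−1/1440 = 19/8640
3j²(4 5 3; -1 1 0) = Δ·Π!·Σ² = 361/30030  (sign -1)
combine: 4πI² = 693·20/1001·361/30030 = 2166/13013
take √, sign -1: I = -0.11508947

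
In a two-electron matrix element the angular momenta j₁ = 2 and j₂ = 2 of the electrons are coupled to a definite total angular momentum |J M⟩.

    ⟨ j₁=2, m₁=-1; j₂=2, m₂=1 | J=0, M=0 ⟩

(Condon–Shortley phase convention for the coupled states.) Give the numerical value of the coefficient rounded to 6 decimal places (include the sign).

−√(1/5) = -0.447214

√[1·4!0!0!/5! · 1!3!3!1!0!0!] = √(36/5)
  +(−1)^3/∏(3,1,0,0,0,0)! = -1/6  (running -1/6)
⟨..|..⟩ = √(36/5)·(-1/6) = -0.447214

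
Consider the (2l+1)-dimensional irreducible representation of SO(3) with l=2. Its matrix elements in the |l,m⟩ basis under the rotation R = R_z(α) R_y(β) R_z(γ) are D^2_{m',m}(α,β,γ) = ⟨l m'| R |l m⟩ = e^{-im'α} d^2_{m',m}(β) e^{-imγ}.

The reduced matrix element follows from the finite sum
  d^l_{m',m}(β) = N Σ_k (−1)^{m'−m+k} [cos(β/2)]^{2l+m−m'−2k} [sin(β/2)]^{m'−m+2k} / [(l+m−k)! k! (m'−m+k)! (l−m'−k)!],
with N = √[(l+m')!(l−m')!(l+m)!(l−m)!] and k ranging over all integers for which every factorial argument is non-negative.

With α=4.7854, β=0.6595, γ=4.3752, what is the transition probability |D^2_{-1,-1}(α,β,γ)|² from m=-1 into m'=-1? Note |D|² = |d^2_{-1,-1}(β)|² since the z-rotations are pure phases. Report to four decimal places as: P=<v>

First d^2_{-1,-1}(β=0.6595), then the phase factors e^{-i(-1)α} and e^{-i(-1)γ}:
Half-angle: c=0.946123, s=0.323807. N=√(1·6·1·6)=6.000000
k: max(0,(-1)−(-1))=0 … min(2+(-1),2−(-1))=1
  k=0: (−1)^0·6.0000/(6)·0.9461^4·0.3238^0 = +0.801292
  k=1: (−1)^1·6.0000/(2)·0.9461^2·0.3238^2 = -0.281571
d^2_{-1,-1}(0.6595) = +0.801292 -0.281571 = +0.519721
|D^2_{-1,-1}|² = |d^2_{-1,-1}(β)|² = (+0.519721)² = 0.270110 (the z-rotation phases have unit modulus)

P=0.2701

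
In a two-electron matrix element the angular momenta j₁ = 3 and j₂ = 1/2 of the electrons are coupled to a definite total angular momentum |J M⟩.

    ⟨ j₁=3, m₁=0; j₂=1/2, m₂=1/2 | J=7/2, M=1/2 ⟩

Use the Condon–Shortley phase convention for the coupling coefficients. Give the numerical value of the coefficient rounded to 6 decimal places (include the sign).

+0.755929  (= +√(4/7))

j₁+j₂−J=0  J+j₁−j₂=6  J−j₁+j₂=1  j₁+j₂+J+1=8
(j₁±m₁, j₂±m₂, J±M) = (3,3,1,0,4,3)
P² = 5184/7
sum k=0..0:
  [0] +1/36 = 1/36
S = 1/36
C² = P²·S² = 4/7 ; C = +0.755929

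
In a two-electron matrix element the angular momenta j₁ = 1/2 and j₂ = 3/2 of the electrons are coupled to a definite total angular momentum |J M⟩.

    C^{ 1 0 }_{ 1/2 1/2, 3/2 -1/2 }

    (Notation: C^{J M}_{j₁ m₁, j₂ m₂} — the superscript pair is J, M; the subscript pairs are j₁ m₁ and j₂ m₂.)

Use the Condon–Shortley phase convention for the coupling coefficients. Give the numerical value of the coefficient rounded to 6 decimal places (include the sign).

triangle: 1!*0!*2!/4! = 2/24
(j±m)!: 1!*0!*1!*2!*1!*1! = 2
prefactor² = (2J+1)*Δ*N² = 1/2
  k=0: +1/(0!*1!*0!*1!*0!*1!) = 1
Σ = 1  ⇒  CG² = 1/2*1² = 1/2
CG = +√(1/2) = +0.707107

+0.707107  (= +√(1/2))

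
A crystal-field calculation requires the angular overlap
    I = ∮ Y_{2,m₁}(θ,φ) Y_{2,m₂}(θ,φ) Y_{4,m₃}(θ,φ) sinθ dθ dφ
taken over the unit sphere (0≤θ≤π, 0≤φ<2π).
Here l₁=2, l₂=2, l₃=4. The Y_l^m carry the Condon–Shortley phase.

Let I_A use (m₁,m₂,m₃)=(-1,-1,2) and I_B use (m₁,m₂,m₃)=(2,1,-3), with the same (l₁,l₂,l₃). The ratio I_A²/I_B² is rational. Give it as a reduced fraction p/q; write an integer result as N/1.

8/7

Same 2,2,4: normalisation and zero-m 3j drop out of the ratio.
A: Δ: 0! 4! 4! / 9! → 1/630; sum: t=0:+1/36 = 1/36; 3j²(2 2 4; -1 -1 2) = Δ·Π!·Σ² = 4/63  (sign +1)
B: Δ: 0! 4! 4! / 9! → 1/630; sum: t=0:+1/144 = 1/144; 3j²(2 2 4; 2 1 -3) = Δ·Π!·Σ² = 1/18  (sign -1)
I_A²/I_B² = (4/63)/(1/18) = 8/7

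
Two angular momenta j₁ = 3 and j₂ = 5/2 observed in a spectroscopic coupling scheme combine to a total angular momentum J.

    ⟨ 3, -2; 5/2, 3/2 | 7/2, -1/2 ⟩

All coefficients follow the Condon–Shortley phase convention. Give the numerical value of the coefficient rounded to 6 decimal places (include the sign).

√[8·2!4!3!/10! · 1!5!4!1!3!4!] = √(9216/35)
  +(−1)^1/∏(1,1,4,3,0,0)! = -1/144  (running -1/144)
  +(−1)^2/∏(2,0,3,2,1,1)! = 1/24  (running 5/144)
⟨..|..⟩ = √(9216/35)·(5/144) = +0.563436

+0.563436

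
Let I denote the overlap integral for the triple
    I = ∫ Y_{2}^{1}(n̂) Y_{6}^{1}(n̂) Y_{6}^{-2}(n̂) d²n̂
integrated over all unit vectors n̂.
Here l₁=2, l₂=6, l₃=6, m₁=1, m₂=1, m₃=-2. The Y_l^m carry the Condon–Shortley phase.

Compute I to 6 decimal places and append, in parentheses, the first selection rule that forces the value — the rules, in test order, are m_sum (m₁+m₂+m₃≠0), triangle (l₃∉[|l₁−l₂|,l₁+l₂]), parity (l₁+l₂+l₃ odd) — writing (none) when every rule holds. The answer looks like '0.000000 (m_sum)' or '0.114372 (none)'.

Checks pass: Σm=0; 14 even; l₃=6∈[4,8].
(2·2+1)(2·6+1)(2·6+1) = 845
Δ: 2! 2! 10! / 15! → 1/90090
sum: t=0:+1/69120 t=1:−1/14400 t=2:+1/69120 = -7/172800
3j²(2 6 6; 0 0 0) = Δ·Π!·Σ² = 14/715  (sign -1)
sum: t=0:+1/60480 t=1:−1/34560 = -1/80640
3j²(2 6 6; 1 1 -2) = Δ·Π!·Σ² = 6/1001  (sign -1)
combine: 4πI² = 845·14/715·6/1001 = 12/121
take √, sign +1: I = 0.08883682
No selection rule forces the value: the integral is nonzero (none).

0.088837 (none)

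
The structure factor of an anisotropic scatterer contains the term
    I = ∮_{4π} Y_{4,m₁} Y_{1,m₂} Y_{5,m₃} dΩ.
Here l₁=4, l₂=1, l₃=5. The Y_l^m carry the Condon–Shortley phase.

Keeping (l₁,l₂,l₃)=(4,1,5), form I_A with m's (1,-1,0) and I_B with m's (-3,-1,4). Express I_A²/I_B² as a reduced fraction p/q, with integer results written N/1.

l's match ⇒ only the (l;m) 3-j factors differ between A and B.
A: triangle coeff Δ(4,1,5) = 1/495; Σ_t [0,0]: t=0:+1/1440 = 1/1440; (3j)²=2/99 [(4 1 5; 1 -1 0)], sign=-1
B: triangle coeff Δ(4,1,5) = 1/495; Σ_t [0,0]: t=0:+1/10080 = 1/10080; (3j)²=4/55 [(4 1 5; -3 -1 4)], sign=-1
I_A²/I_B² = (2/99)/(4/55) = 5/18

5/18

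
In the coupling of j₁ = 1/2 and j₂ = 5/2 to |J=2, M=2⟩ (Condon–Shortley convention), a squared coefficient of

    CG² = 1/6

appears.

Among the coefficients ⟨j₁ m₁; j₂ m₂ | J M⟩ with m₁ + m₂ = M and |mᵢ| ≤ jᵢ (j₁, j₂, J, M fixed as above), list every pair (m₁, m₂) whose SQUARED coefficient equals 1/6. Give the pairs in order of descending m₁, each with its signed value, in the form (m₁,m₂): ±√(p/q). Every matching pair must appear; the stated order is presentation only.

Admissible pairs with m₁+m₂ = M = 2: (-1/2,5/2), (1/2,3/2)
  (m₁,m₂)=(1/2,3/2): CG² = 1/6, CG = +√(1/6)   ← matches the target
  (m₁,m₂)=(-1/2,5/2): CG² = 5/6, CG = −√(5/6)
Pairs with CG² = 1/6: (1/2,3/2): +√(1/6)

(1/2,3/2): +√(1/6)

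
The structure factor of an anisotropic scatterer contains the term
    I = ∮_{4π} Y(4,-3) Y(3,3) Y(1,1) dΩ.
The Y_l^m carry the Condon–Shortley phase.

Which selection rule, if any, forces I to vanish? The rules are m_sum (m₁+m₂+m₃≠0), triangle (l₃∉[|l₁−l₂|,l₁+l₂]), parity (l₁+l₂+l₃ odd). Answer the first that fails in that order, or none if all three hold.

m_sum

Σmᵢ = 1  ✗
l₃∈[|l₁−l₂|,l₁+l₂]=[1,7], have l₃=1
Σlᵢ = 8 ⇒ even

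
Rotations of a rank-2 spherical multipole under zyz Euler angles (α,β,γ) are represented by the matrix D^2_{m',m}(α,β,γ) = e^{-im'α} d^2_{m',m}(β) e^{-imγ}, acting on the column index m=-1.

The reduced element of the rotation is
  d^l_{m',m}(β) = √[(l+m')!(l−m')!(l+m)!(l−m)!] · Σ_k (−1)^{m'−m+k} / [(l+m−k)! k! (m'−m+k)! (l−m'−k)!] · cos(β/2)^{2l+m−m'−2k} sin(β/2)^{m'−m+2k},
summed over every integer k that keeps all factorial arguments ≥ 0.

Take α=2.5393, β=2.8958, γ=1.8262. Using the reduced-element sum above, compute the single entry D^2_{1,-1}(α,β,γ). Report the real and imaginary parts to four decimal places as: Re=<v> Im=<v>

Re=-0.7002 Im=0.6056

D^2_{1,-1}(2.5393,2.8958,1.8262) = e^{-i·1·2.5393}·d^2_{1,-1}(2.8958)·e^{-i·-1·1.8262}. Compute d first:
With c≡cos(β/2)=0.122587 and s≡sin(β/2)=0.992458, N=[6·1·1·6]^{1/2}=6.000000
The bounds max(0,m−m')=0 and min(l+m,l−m')=1 give 2 terms
  k=0: (−1)^2·6.0000/(2)·0.1226^2·0.9925^2 = +0.044405
  k=1: (−1)^3·6.0000/(6)·0.1226^0·0.9925^4 = -0.970171
d^2_{1,-1}(2.8958) = +0.044405 -0.970171 = -0.925765
D = (-0.824039-0.566533i)·(-0.925765)·(-0.252636+0.967561i) = -0.700191+0.605619i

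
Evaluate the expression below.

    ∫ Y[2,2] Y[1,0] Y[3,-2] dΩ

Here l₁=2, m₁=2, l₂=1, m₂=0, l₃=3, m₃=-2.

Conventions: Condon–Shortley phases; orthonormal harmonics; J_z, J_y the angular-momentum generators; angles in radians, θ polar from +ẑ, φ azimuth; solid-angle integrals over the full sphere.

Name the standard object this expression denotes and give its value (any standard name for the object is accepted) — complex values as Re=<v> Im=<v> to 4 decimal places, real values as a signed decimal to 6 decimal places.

This is a Gaunt coefficient — the integral of a triple product of spherical harmonics over the sphere.
Rules hold: Σm=0, L=6 even, 1≤3≤3.
N = 5·3·7 = 105
Δ = 0!·4!·2!/7! = 1/105
Racah Σ t=0..0: t=0:+1/4 = 1/4
⇒ 3j(2 1 3; 0 0 0)² = 3/35, sgn -1
Racah Σ t=0..0: t=0:+1/24 = 1/24
⇒ 3j(2 1 3; 2 0 -2)² = 1/21, sgn -1
4πI² = N·(3j₀)²·(3jₘ)² = 3/7
I = +1·√(0.428571/4π) = 0.18467439

Gaunt coefficient, +0.184674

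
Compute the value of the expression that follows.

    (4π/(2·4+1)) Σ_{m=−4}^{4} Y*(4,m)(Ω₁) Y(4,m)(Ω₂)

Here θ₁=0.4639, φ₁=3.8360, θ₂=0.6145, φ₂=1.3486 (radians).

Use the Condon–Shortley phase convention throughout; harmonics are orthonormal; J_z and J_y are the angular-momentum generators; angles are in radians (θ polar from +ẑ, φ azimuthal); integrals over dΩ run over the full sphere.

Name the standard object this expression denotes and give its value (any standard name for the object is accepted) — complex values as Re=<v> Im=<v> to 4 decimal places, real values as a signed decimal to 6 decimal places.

This sum is the spherical-harmonic addition theorem: it equals the Legendre polynomial P_l(cos γ) of the angle γ between the two directions.
Expand P_4 via completeness: Σ_{m} conj(Y_{4,m}) at Ω₁ times Y_{4,m} at Ω₂ —
  m=-4: Y*=(-0.016575, 0.006314)  Y=(0.030823, 0.037960)  product (-0.000751, -0.000435)
  m=-3: Y*=(0.049163, -0.087394)  Y=(-0.121189, 0.154043)  product (0.007504, 0.018164)
  m=-2: Y*=(0.055737, 0.302892)  Y=(-0.368776, -0.175596)  product (0.032632, -0.121487)
  m=-1: Y*=(-0.378015, -0.314800)  Y=(0.082171, -0.363708)  product (-0.145557, 0.111619)
  m=+0: Y*=(0.147544, -0.000000)  Y=(-0.151170, 0.000000)  product (-0.022304, 0.000000)
  m=+1: Y*=(0.378015, -0.314800)  Y=(-0.082171, -0.363708)  product (-0.145557, -0.111619)
  m=+2: Y*=(0.055737, -0.302892)  Y=(-0.368776, 0.175596)  product (0.032632, 0.121487)
  m=+3: Y*=(-0.049163, -0.087394)  Y=(0.121189, 0.154043)  product (0.007504, -0.018164)
  m=+4: Y*=(-0.016575, -0.006314)  Y=(0.030823, -0.037960)  product (-0.000751, 0.000435)
Total Σ_m = (-0.234648, 0.000000). Multiply by 1.396263: (-0.327630, 0.000000). P_4(cos γ) = -0.327630

Legendre polynomial (addition theorem), -0.327630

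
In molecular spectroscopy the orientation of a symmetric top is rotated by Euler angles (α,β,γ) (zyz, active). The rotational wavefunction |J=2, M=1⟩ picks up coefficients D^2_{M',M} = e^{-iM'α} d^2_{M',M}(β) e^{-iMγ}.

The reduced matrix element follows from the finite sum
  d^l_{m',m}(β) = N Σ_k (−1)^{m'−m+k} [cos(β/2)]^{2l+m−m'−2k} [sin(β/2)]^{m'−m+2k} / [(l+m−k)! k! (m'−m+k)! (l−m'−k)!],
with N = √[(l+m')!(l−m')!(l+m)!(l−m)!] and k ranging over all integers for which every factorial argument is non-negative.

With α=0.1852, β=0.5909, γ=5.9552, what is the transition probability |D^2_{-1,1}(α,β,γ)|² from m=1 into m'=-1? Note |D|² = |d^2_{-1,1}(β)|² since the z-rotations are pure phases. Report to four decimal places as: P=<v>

P=0.0509

D^2_{-1,1}(0.1852,0.5909,5.9552) = e^{-i·-1·0.1852}·d^2_{-1,1}(0.5909)·e^{-i·1·5.9552}. Compute d first:
Half-angle: c=0.956671, s=0.291170. N=√(1·6·6·1)=6.000000
The bounds max(0,m−m')=2 and min(l+m,l−m')=3 give 2 terms
  k=2: (−1)^0·6.0000/(2)·0.9567^2·0.2912^2 = +0.232778
  k=3: (−1)^1·6.0000/(6)·0.9567^0·0.2912^4 = -0.007188
d^2_{-1,1}(0.5909) = +0.232778 -0.007188 = +0.225590
|D^2_{-1,1}|² = |d^2_{-1,1}(β)|² = (+0.225590)² = 0.050891 (the z-rotation phases have unit modulus)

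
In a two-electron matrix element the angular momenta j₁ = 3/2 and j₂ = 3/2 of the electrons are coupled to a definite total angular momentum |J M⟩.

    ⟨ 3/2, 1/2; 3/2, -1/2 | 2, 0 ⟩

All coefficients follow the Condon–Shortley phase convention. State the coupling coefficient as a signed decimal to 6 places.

+0.500000

j₁+j₂−J=1  J+j₁−j₂=2  J−j₁+j₂=2  j₁+j₂+J+1=6
(j₁±m₁, j₂±m₂, J±M) = (2,1,1,2,2,2)
P² = 4/9
sum k=0..1:
  [0] +1/1 = 1
  [1] −1/4 = -1/4
S = 3/4
C² = P²·S² = 1/4 ; C = +0.500000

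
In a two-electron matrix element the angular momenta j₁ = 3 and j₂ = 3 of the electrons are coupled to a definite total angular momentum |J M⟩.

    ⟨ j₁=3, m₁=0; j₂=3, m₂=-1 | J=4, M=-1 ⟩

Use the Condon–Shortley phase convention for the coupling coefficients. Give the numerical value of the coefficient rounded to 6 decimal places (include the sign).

-0.312094  (= −√(15/154))

√[9·2!4!4!/11! · 3!3!2!4!3!5!] = √(124416/385)
  +(−1)^0/∏(0,2,3,2,1,2)! = 1/48  (running 1/48)
  +(−1)^1/∏(1,1,2,1,2,3)! = -1/24  (running -1/48)
  +(−1)^2/∏(2,0,1,0,3,4)! = 1/288  (running -5/288)
⟨..|..⟩ = √(124416/385)·(-5/288) = -0.312094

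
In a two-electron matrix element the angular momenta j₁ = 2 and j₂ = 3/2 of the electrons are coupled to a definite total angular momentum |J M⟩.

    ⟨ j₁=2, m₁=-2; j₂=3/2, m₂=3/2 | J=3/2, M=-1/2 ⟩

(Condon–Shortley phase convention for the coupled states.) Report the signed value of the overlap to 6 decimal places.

+0.632456  (= +√(2/5))

j₁+j₂−J=2  J+j₁−j₂=2  J−j₁+j₂=1  j₁+j₂+J+1=6
(j₁±m₁, j₂±m₂, J±M) = (0,4,3,0,1,2)
P² = 32/5
sum k=2..2:
  [2] +1/4 = 1/4
S = 1/4
C² = P²·S² = 2/5 ; C = +0.632456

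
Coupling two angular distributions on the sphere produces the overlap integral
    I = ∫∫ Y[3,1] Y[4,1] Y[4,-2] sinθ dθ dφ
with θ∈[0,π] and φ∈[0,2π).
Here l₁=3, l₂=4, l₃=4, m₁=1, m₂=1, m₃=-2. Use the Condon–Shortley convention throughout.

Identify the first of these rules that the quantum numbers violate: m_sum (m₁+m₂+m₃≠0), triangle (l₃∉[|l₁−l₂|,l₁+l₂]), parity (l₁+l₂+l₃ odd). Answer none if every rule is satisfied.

m₁+m₂+m₃ = 1 + 1 − 2 = 0  ✓
triangle: |3−4|=1 ≤ l₃=4 ≤ 3+4=7  ✓
parity: l₁+l₂+l₃ = 11 is odd  ✗

parity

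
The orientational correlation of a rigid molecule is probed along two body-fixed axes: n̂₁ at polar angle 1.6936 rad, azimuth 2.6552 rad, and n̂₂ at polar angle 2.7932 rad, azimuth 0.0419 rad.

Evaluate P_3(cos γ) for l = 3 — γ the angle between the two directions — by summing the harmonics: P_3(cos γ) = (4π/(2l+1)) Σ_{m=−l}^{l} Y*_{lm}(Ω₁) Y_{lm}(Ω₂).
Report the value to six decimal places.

Expand P_3 via completeness: Σ_{m} conj(Y_{3,m}) at Ω₁ times Y_{3,m} at Ω₂ —
  [-3]  conj(Y_{3,-3})(Ω₁) = (-0.045431, 0.405330) ; Y_{3,-3}(Ω₂) = (0.016469, -0.002081) ; Δ = (0.000095, 0.006770)
  [-2]  conj(Y_{3,-2})(Ω₁) = (-0.069423, 0.101910) ; Y_{3,-2}(Ω₂) = (-0.111559, 0.009371) ; Δ = (0.006790, -0.012020)
  [-1]  conj(Y_{3,-1})(Ω₁) = (0.262274, -0.138681) ; Y_{3,-1}(Ω₂) = (0.376696, -0.015793) ; Δ = (0.096607, -0.056383)
  [+0]  conj(Y_{3,0})(Ω₁) = (0.133707, -0.000000) ; Y_{3,0}(Ω₂) = (-0.497118, 0.000000) ; Δ = (-0.066468, 0.000000)
  [+1]  conj(Y_{3,1})(Ω₁) = (-0.262274, -0.138681) ; Y_{3,1}(Ω₂) = (-0.376696, -0.015793) ; Δ = (0.096607, 0.056383)
  [+2]  conj(Y_{3,2})(Ω₁) = (-0.069423, -0.101910) ; Y_{3,2}(Ω₂) = (-0.111559, -0.009371) ; Δ = (0.006790, 0.012020)
  [+3]  conj(Y_{3,3})(Ω₁) = (0.045431, 0.405330) ; Y_{3,3}(Ω₂) = (-0.016469, -0.002081) ; Δ = (0.000095, -0.006770)
Accumulated sum (0.140517, 0.000000); after 4π/(2l+1) scaling, (0.252256, 0.000000) ⇒ P_3 = 0.252256

0.252256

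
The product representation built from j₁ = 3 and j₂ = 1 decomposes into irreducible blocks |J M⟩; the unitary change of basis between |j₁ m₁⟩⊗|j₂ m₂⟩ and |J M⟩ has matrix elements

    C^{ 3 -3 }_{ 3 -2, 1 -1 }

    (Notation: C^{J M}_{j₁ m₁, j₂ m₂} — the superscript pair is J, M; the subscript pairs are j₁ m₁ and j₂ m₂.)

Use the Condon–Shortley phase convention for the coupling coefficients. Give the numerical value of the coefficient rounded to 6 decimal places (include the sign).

+0.500000  (= +√(1/4))

j₁+j₂−J=1  J+j₁−j₂=5  J−j₁+j₂=1  j₁+j₂+J+1=8
(j₁±m₁, j₂±m₂, J±M) = (1,5,0,2,0,6)
P² = 3600
sum k=0..0:
  [0] +1/120 = 1/120
S = 1/120
C² = P²·S² = 1/4 ; C = +0.500000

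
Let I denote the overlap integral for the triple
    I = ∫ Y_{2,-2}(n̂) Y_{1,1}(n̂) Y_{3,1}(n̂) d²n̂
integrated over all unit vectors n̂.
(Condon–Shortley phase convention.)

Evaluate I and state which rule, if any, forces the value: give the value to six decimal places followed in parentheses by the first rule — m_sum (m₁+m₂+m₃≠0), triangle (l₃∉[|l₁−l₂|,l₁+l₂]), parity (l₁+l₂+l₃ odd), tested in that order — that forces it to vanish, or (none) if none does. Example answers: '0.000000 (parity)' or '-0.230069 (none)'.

-0.082589 (none)

m-sum 0 ✓  L=6 even ✓  1≤3≤3 ✓
Π(2lᵢ+1) = 5×3×7 = 105
triangle coeff Δ(2,1,3) = 1/105
Σ_t [0,0]: t=0:+1/4 = 1/4
(3j)²=3/35 [(2 1 3; 0 0 0)], sign=-1
Σ_t [0,0]: t=0:+1/48 = 1/48
(3j)²=1/105 [(2 1 3; -2 1 1)], sign=+1
⇒ 4πI² = 3/35
I = (-1)√(3/35/(4π)) = -0.08258890
No selection rule forces the value: the integral is nonzero (none).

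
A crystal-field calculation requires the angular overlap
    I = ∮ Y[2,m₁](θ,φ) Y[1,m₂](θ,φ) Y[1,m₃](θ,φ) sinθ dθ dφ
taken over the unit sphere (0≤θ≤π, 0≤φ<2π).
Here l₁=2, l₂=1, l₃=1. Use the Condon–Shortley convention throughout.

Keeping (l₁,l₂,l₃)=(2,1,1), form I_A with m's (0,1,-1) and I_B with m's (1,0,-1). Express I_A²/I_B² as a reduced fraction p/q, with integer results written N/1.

Shared (l₁,l₂,l₃)=(2,1,1): N and (l;000)² cancel in I_A²/I_B².
A: Δ = 2!·2!·0!/5! = 1/30; Racah Σ t=2..2: t=2:+1/4 = 1/4; ⇒ 3j(2 1 1; 0 1 -1)² = 1/30, sgn +1
B: Δ = 2!·2!·0!/5! = 1/30; Racah Σ t=1..1: t=1:−1/2 = -1/2; ⇒ 3j(2 1 1; 1 0 -1)² = 1/10, sgn -1
I_A²/I_B² = (1/30)/(1/10) = 1/3

1/3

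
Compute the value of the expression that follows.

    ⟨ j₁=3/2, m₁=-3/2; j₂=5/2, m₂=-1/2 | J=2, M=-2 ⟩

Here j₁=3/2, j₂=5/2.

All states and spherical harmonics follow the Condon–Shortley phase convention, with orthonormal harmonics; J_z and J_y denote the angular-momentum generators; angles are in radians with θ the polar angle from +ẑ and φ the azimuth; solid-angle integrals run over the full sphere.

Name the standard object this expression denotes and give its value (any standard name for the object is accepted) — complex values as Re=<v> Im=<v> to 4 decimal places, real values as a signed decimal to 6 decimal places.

This is a Clebsch–Gordan (vector-coupling) coefficient.
triangle: 2!·1!·3!/7! = 12/5040
(j±m)!: 0!·3!·2!·3!·0!·4! = 1728
prefactor² = (2J+1)·Δ·N² = 144/7
  k=2: +1/(2!·0!·1!·0!·0!·3!) = 1/12
Σ = 1/12  ⇒  CG² = 144/7·(1/12)² = 1/7
CG = +√(1/7) = +0.377964

Clebsch–Gordan coefficient, +√(1/7) ≈ +0.377964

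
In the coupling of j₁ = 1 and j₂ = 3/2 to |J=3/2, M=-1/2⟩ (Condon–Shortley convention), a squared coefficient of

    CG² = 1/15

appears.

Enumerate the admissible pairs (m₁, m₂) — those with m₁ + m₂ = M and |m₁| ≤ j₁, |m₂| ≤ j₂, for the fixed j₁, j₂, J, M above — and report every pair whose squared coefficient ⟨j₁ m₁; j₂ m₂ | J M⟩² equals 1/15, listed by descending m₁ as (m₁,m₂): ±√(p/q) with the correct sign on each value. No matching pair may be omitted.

(0,-1/2): +√(1/15)

Admissible pairs with m₁+m₂ = M = -1/2: (-1,1/2), (0,-1/2), (1,-3/2)
  (m₁,m₂)=(1,-3/2): CG² = 2/5, CG = +√(2/5)
  (m₁,m₂)=(0,-1/2): CG² = 1/15, CG = +√(1/15)   ← matches the target
  (m₁,m₂)=(-1,1/2): CG² = 8/15, CG = −√(8/15)
Pairs with CG² = 1/15: (0,-1/2): +√(1/15)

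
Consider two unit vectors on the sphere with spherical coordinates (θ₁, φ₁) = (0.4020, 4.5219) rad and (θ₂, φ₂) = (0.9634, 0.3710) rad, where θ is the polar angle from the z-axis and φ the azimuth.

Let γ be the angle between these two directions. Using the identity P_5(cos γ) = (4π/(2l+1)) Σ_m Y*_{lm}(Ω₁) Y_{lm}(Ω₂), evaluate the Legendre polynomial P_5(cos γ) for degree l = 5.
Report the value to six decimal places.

0.319228

Addition theorem: P_5(cos γ) = (4π/11) Σ_m Y*_{lm}(Ω₁) Y_{lm}(Ω₂), m = −5…5:
  m=-5: Y*=-0.003468-0.002467i  Y=-0.048583-0.166318i  product -0.000242+0.000697i
  m=-4: Y*=+0.022901-0.021852i  Y=+0.033013-0.379400i  product -0.007534-0.009410i
  m=-3: Y*=+0.074216+0.115414i  Y=+0.163518-0.331877i  product +0.050439-0.005758i
  m=-2: Y*=-0.341493+0.136784i  Y=-0.010959+0.010047i  product +0.002368-0.004930i
  m=-1: Y*=-0.099789-0.517506i  Y=-0.326506+0.127015i  product +0.098313+0.156294i
  m=+0: Y*=+0.097260-0.000000i  Y=-0.074552+0.000000i  product -0.007251+0.000000i
  m=+1: Y*=+0.099789-0.517506i  Y=+0.326506+0.127015i  product +0.098313-0.156294i
  m=+2: Y*=-0.341493-0.136784i  Y=-0.010959-0.010047i  product +0.002368+0.004930i
  m=+3: Y*=-0.074216+0.115414i  Y=-0.163518-0.331877i  product +0.050439+0.005758i
  m=+4: Y*=+0.022901+0.021852i  Y=+0.033013+0.379400i  product -0.007534+0.009410i
  m=+5: Y*=+0.003468-0.002467i  Y=+0.048583-0.166318i  product -0.000242-0.000697i
Total Σ_m = +0.279437+0.000000i. Multiply by 1.142397: +0.319228+0.000000i. P_5(cos γ) = 0.319228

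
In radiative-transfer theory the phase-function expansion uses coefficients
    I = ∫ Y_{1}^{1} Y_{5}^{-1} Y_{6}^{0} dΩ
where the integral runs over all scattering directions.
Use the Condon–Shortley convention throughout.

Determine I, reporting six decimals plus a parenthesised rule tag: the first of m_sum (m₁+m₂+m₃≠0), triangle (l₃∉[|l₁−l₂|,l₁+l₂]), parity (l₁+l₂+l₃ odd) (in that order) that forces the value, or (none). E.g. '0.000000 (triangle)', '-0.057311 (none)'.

0.158246 (none)

Checks pass: Σm=0; 12 even; l₃=6∈[4,6].
(2·1+1)(2·5+1)(2·6+1) = 429
Δ: 0! 2! 10! / 13! → 1/858
sum: t=0:+1/14400 = 1/14400
3j²(1 5 6; 0 0 0) = Δ·Π!·Σ² = 6/143  (sign +1)
sum: t=0:+1/34560 = 1/34560
3j²(1 5 6; 1 -1 0) = Δ·Π!·Σ² = 5/286  (sign +1)
combine: 4πI² = 429·6/143·5/286 = 45/143
take √, sign +1: I = 0.15824621
No selection rule forces the value: the integral is nonzero (none).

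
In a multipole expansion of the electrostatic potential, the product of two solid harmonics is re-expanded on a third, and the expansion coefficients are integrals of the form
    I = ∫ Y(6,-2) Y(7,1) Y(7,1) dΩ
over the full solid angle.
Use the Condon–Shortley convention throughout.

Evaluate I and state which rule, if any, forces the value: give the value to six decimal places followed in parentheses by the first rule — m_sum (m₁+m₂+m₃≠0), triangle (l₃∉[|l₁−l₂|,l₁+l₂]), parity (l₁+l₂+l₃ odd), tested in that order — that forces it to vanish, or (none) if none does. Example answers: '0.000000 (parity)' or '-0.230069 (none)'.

0.112822 (none)

Rules hold: Σm=0, L=20 even, 1≤7≤13.
N = 13·15·15 = 2925
Δ = 6!·6!·8!/21! = 1/2444321880
Racah Σ t=0..6: t=0:+1/2612736000 t=1:−1/20736000 t=2:+1/1658880 t=3:−1/746496 t=4:+1/1658880 t=5:−1/20736000 t=6:+1/2612736000 = -1/4354560
⇒ 3j(6 7 7; 0 0 0)² = 1000/138567, sgn +1
Racah Σ t=2..6: t=2:+1/49766400 t=3:−1/3110400 t=4:+1/1327104 t=5:−1/3110400 t=6:+1/49766400 = 1/6635520
⇒ 3j(6 7 7; -2 1 1)² = 350/46189, sgn +1
4πI² = N·(3j₀)²·(3jₘ)² = 26250000/164109517
I = +1·√(0.159954/4π) = 0.11282175
No selection rule forces the value: the integral is nonzero (none).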